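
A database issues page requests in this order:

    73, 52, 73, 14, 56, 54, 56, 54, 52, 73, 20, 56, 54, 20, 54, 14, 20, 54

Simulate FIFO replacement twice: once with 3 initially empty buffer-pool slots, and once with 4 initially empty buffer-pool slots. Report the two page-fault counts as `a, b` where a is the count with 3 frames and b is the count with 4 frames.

12, 8

3 frames: F F . F F F . . F F F F F . . F F . → 12 faults.
4 frames: F F . F F F . . . F F . . . . F . . → 8 faults.
8 < 12: adding a frame reduced faults, as is typical.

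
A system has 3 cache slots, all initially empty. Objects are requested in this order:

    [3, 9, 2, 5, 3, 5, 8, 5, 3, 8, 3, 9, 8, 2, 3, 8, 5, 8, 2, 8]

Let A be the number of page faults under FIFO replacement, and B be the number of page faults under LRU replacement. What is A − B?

Under FIFO: F F F F F . F . . . . F . F F F F . F . → 12 faults.
Under LRU: F F F F F . F . . . . F . F F . F . F . → 11 faults.
A − B = 12 − 11 = 1.

1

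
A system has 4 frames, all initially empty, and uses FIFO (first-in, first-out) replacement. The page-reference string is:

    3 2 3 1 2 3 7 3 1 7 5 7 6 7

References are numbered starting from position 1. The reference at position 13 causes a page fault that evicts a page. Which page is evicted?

2

pos 1: 3: fault, frames (3)
pos 2: 2: fault, frames (3 2)
pos 3: 3: hit
pos 4: 1: fault, frames (3 2 1)
pos 5: 2: hit
pos 6: 3: hit
pos 7: 7: fault, frames (3 2 1 7)
pos 8: 3: hit
pos 9: 1: hit
pos 10: 7: hit
pos 11: 5: fault, evict 3, frames (2 1 7 5)
pos 12: 7: hit
pos 13: 6: fault, evict 2, frames (1 7 5 6)
At position 13, page 2 is evicted.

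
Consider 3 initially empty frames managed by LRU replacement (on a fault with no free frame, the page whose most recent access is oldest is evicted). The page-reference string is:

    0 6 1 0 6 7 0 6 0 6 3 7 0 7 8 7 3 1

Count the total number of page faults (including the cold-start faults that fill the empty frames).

10

0 -> fault, frames [0]
6 -> fault, frames [0, 6]
1 -> fault, frames [0, 6, 1]
0 -> hit
6 -> hit
7 -> fault, evict 1, frames [0, 6, 7]
0 -> hit
6 -> hit
0 -> hit
6 -> hit
3 -> fault, evict 7, frames [0, 6, 3]
7 -> fault, evict 0, frames [6, 3, 7]
0 -> fault, evict 6, frames [3, 7, 0]
7 -> hit
8 -> fault, evict 3, frames [0, 7, 8]
7 -> hit
3 -> fault, evict 0, frames [8, 7, 3]
1 -> fault, evict 8, frames [7, 3, 1]
Page faults: 10.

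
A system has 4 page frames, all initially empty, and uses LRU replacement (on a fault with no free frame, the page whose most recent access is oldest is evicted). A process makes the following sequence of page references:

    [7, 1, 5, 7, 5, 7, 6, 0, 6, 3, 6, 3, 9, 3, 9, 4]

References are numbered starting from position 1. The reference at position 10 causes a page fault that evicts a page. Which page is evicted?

5

pos 1: 7 → miss, frames [7]
pos 2: 1 → miss, frames [7, 1]
pos 3: 5 → miss, frames [7, 1, 5]
pos 4: 7 → hit
pos 5: 5 → hit
pos 6: 7 → hit
pos 7: 6 → miss, frames [1, 5, 7, 6]
pos 8: 0 → miss, evict 1, frames [5, 7, 6, 0]
pos 9: 6 → hit
pos 10: 3 → miss, evict 5, frames [7, 0, 6, 3]
At position 10, page 5 is evicted.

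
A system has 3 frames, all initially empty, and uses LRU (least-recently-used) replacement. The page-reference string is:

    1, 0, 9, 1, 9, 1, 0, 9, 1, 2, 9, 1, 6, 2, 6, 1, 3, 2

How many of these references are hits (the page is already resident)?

10

1 → miss, frames [1]
0 → miss, frames [1, 0]
9 → miss, frames [1, 0, 9]
1 → hit
9 → hit
1 → hit
0 → hit
9 → hit
1 → hit
2 → miss, evict 0, frames [9, 1, 2]
9 → hit
1 → hit
6 → miss, evict 2, frames [9, 1, 6]
2 → miss, evict 9, frames [1, 6, 2]
6 → hit
1 → hit
3 → miss, evict 2, frames [6, 1, 3]
2 → miss, evict 6, frames [1, 3, 2]
Hits: 10.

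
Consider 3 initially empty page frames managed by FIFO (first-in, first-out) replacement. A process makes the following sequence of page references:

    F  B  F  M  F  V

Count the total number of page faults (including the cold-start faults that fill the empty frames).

4

F → miss, frames (F)
B → miss, frames (F B)
F → hit
M → miss, frames (F B M)
F → hit
V → miss, evict F, frames (B M V)
Page faults: 4.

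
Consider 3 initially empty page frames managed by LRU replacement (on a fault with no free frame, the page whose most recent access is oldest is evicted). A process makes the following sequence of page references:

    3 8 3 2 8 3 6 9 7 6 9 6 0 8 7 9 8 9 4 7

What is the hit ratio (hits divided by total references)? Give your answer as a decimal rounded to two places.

0.40

3 -> miss, frames {3}
8 -> miss, frames {3,8}
3 -> hit
2 -> miss, frames {8,3,2}
8 -> hit
3 -> hit
6 -> miss, evict 2, frames {8,3,6}
9 -> miss, evict 8, frames {3,6,9}
7 -> miss, evict 3, frames {6,9,7}
6 -> hit
9 -> hit
6 -> hit
0 -> miss, evict 7, frames {9,6,0}
8 -> miss, evict 9, frames {6,0,8}
7 -> miss, evict 6, frames {0,8,7}
9 -> miss, evict 0, frames {8,7,9}
8 -> hit
9 -> hit
4 -> miss, evict 7, frames {8,9,4}
7 -> miss, evict 8, frames {9,4,7}
Hits: 8 of 20 references → 8/20 = 0.4000.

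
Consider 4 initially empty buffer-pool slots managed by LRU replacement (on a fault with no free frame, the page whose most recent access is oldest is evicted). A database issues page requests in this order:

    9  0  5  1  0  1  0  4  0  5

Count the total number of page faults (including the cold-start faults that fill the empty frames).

5

9: miss, frames (9)
0: miss, frames (9 0)
5: miss, frames (9 0 5)
1: miss, frames (9 0 5 1)
0: hit
1: hit
0: hit
4: miss, evict 9, frames (5 1 0 4)
0: hit
5: hit
Page faults: 5.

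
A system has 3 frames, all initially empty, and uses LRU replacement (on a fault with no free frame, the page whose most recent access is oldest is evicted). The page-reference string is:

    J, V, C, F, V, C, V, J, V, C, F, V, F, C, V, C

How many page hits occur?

10

J → miss, frames (J)
V → miss, frames (J V)
C → miss, frames (J V C)
F → miss, evict J, frames (V C F)
V → hit
C → hit
V → hit
J → miss, evict F, frames (C V J)
V → hit
C → hit
F → miss, evict J, frames (V C F)
V → hit
F → hit
C → hit
V → hit
C → hit
Hits: 10.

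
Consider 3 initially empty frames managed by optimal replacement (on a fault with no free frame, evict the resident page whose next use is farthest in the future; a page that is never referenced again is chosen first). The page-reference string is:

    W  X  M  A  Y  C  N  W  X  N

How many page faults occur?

7

W → miss, frames {W}
X → miss, frames {W,X}
M → miss, frames {W,X,M}
A → miss, evict M, frames {W,X,A}
Y → miss, evict A, frames {W,X,Y}
C → miss, evict Y, frames {W,X,C}
N → miss, evict C, frames {W,X,N}
W → hit
X → hit
N → hit
Page faults: 7.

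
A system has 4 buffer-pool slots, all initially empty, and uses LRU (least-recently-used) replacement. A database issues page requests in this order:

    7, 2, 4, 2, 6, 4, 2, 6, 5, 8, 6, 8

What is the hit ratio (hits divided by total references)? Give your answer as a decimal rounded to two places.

0.50

7 -> fault, frames [7]
2 -> fault, frames [7, 2]
4 -> fault, frames [7, 2, 4]
2 -> hit
6 -> fault, frames [7, 4, 2, 6]
4 -> hit
2 -> hit
6 -> hit
5 -> fault, evict 7, frames [4, 2, 6, 5]
8 -> fault, evict 4, frames [2, 6, 5, 8]
6 -> hit
8 -> hit
Hits: 6 of 12 references → 6/12 = 0.5000.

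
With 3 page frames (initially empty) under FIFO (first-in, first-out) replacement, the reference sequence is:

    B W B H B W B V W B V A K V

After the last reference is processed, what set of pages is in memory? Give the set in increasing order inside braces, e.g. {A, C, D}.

B → fault, frames {B}
W → fault, frames {B,W}
B → hit
H → fault, frames {B,W,H}
B → hit
W → hit
B → hit
V → fault, evict B, frames {W,H,V}
W → hit
B → fault, evict W, frames {H,V,B}
V → hit
A → fault, evict H, frames {V,B,A}
K → fault, evict V, frames {B,A,K}
V → fault, evict B, frames {A,K,V}

{A, K, V}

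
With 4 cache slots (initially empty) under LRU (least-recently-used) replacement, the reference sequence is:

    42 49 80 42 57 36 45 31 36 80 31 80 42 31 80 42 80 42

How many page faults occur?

9

42 → fault, frames [42]
49 → fault, frames [42, 49]
80 → fault, frames [42, 49, 80]
42 → hit
57 → fault, frames [49, 80, 42, 57]
36 → fault, evict 49, frames [80, 42, 57, 36]
45 → fault, evict 80, frames [42, 57, 36, 45]
31 → fault, evict 42, frames [57, 36, 45, 31]
36 → hit
80 → fault, evict 57, frames [45, 31, 36, 80]
31 → hit
80 → hit
42 → fault, evict 45, frames [36, 31, 80, 42]
31 → hit
80 → hit
42 → hit
80 → hit
42 → hit
Page faults: 9.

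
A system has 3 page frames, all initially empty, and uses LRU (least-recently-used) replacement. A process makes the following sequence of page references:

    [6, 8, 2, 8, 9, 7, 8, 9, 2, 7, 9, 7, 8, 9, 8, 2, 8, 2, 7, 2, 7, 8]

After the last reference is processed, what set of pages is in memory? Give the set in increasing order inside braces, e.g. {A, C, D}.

{2, 7, 8}

6: miss, frames {6}
8: miss, frames {6,8}
2: miss, frames {6,8,2}
8: hit
9: miss, evict 6, frames {2,8,9}
7: miss, evict 2, frames {8,9,7}
8: hit
9: hit
2: miss, evict 7, frames {8,9,2}
7: miss, evict 8, frames {9,2,7}
9: hit
7: hit
8: miss, evict 2, frames {9,7,8}
9: hit
8: hit
2: miss, evict 7, frames {9,8,2}
8: hit
2: hit
7: miss, evict 9, frames {8,2,7}
2: hit
7: hit
8: hit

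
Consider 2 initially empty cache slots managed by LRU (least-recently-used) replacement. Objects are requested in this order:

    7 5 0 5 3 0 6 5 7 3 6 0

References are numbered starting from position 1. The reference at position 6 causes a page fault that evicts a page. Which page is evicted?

pos 1: 7 -> miss, frames {7}
pos 2: 5 -> miss, frames {7,5}
pos 3: 0 -> miss, evict 7, frames {5,0}
pos 4: 5 -> hit
pos 5: 3 -> miss, evict 0, frames {5,3}
pos 6: 0 -> miss, evict 5, frames {3,0}
At position 6, page 5 is evicted.

5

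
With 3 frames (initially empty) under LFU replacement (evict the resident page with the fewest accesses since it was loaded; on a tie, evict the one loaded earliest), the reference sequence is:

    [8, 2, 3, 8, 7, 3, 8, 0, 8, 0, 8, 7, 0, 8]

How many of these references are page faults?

6

8 → fault, frames [8]
2 → fault, frames [8, 2]
3 → fault, frames [8, 2, 3]
8 → hit
7 → fault, evict 2, frames [8, 3, 7]
3 → hit
8 → hit
0 → fault, evict 7, frames [8, 3, 0]
8 → hit
0 → hit
8 → hit
7 → fault, evict 3, frames [8, 0, 7]
0 → hit
8 → hit
Page faults: 6.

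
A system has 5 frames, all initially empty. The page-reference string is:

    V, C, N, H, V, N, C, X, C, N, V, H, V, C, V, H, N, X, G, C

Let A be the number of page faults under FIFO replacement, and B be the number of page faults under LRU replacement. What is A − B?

Under FIFO: F F F F . . . F . . . . . . . . . . F . → 6 faults.
Under LRU: F F F F . . . F . . . . . . . . . . F F → 7 faults.
A − B = 6 − 7 = -1.

-1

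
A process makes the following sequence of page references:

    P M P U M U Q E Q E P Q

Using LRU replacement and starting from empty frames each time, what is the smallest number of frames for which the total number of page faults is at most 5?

f=1: 12 faults
f=2: 8 faults
f=3: 6 faults
f=4: 6 faults
f=5: 5 faults
Smallest f with faults ≤ 5 is 5.

5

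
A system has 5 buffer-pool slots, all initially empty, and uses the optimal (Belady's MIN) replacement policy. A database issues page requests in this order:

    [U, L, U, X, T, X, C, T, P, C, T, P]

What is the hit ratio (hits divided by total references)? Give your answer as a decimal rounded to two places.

0.50

U: miss, frames {U}
L: miss, frames {U,L}
U: hit
X: miss, frames {U,L,X}
T: miss, frames {U,L,X,T}
X: hit
C: miss, frames {U,L,X,T,C}
T: hit
P: miss, evict X, frames {U,L,T,C,P}
C: hit
T: hit
P: hit
Hits: 6 of 12 references → 6/12 = 0.5000.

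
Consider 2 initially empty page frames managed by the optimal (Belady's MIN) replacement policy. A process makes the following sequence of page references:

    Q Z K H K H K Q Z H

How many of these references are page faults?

Q: fault, frames {Q}
Z: fault, frames {Q,Z}
K: fault, evict Z, frames {Q,K}
H: fault, evict Q, frames {K,H}
K: hit
H: hit
K: hit
Q: fault, evict K, frames {H,Q}
Z: fault, evict Q, frames {H,Z}
H: hit
Page faults: 6.

6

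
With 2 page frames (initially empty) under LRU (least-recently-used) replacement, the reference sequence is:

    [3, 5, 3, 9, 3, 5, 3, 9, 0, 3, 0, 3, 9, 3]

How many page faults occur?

8

3 → fault, frames (3)
5 → fault, frames (3 5)
3 → hit
9 → fault, evict 5, frames (3 9)
3 → hit
5 → fault, evict 9, frames (3 5)
3 → hit
9 → fault, evict 5, frames (3 9)
0 → fault, evict 3, frames (9 0)
3 → fault, evict 9, frames (0 3)
0 → hit
3 → hit
9 → fault, evict 0, frames (3 9)
3 → hit
Page faults: 8.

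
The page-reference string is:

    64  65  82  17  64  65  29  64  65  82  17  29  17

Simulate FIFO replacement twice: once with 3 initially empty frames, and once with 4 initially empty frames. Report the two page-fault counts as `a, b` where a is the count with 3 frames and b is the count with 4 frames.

9, 10

3 frames: F F F F F F F . . F F . . → 9 faults.
4 frames: F F F F . . F F F F F F . → 10 faults.
10 > 9: adding a frame increased faults — Belady's anomaly.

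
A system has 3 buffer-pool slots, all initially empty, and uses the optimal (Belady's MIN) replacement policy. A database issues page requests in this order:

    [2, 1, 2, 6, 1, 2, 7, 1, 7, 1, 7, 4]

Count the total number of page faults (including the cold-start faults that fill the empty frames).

2 → fault, frames {2}
1 → fault, frames {2,1}
2 → hit
6 → fault, frames {2,1,6}
1 → hit
2 → hit
7 → fault, evict 6, frames {2,1,7}
1 → hit
7 → hit
1 → hit
7 → hit
4 → fault, evict 7, frames {2,1,4}
Page faults: 5.

5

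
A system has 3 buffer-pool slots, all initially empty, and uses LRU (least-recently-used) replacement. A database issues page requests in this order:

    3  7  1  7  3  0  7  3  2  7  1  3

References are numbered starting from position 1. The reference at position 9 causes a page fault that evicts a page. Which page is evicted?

0

pos 1: 3 -> miss, frames (3)
pos 2: 7 -> miss, frames (3 7)
pos 3: 1 -> miss, frames (3 7 1)
pos 4: 7 -> hit
pos 5: 3 -> hit
pos 6: 0 -> miss, evict 1, frames (7 3 0)
pos 7: 7 -> hit
pos 8: 3 -> hit
pos 9: 2 -> miss, evict 0, frames (7 3 2)
At position 9, page 0 is evicted.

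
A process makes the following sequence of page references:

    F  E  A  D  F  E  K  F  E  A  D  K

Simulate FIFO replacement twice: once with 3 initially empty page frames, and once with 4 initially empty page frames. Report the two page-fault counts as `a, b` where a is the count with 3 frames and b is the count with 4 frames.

9, 10

3 frames: F F F F F F F . . F F . → 9 faults.
4 frames: F F F F . . F F F F F F → 10 faults.
10 > 9: adding a frame increased faults — Belady's anomaly.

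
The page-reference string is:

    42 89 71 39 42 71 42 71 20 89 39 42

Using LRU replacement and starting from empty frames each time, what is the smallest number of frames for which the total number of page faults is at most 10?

2

f=1: 12 faults
f=2: 10 faults
f=3: 9 faults
f=4: 8 faults
f=5: 5 faults
Smallest f with faults ≤ 10 is 2.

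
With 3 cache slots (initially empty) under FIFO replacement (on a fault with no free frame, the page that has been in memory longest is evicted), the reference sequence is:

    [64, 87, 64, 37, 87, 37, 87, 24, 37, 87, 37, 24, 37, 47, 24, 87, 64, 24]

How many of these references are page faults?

8

64: miss, frames {64}
87: miss, frames {64,87}
64: hit
37: miss, frames {64,87,37}
87: hit
37: hit
87: hit
24: miss, evict 64, frames {87,37,24}
37: hit
87: hit
37: hit
24: hit
37: hit
47: miss, evict 87, frames {37,24,47}
24: hit
87: miss, evict 37, frames {24,47,87}
64: miss, evict 24, frames {47,87,64}
24: miss, evict 47, frames {87,64,24}
Page faults: 8.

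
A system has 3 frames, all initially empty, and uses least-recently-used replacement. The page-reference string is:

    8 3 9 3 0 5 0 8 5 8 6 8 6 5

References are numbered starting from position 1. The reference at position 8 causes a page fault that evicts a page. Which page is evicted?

3

pos 1: 8: miss, frames (8)
pos 2: 3: miss, frames (8 3)
pos 3: 9: miss, frames (8 3 9)
pos 4: 3: hit
pos 5: 0: miss, evict 8, frames (9 3 0)
pos 6: 5: miss, evict 9, frames (3 0 5)
pos 7: 0: hit
pos 8: 8: miss, evict 3, frames (5 0 8)
At position 8, page 3 is evicted.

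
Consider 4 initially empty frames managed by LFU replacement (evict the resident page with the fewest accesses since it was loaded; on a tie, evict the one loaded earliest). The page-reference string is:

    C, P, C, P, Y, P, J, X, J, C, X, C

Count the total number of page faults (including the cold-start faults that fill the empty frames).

5

C: fault, frames {C}
P: fault, frames {C,P}
C: hit
P: hit
Y: fault, frames {C,P,Y}
P: hit
J: fault, frames {C,P,Y,J}
X: fault, evict Y, frames {C,P,J,X}
J: hit
C: hit
X: hit
C: hit
Page faults: 5.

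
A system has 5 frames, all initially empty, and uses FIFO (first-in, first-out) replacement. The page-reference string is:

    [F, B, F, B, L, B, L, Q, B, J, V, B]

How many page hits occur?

F -> fault, frames {F}
B -> fault, frames {F,B}
F -> hit
B -> hit
L -> fault, frames {F,B,L}
B -> hit
L -> hit
Q -> fault, frames {F,B,L,Q}
B -> hit
J -> fault, frames {F,B,L,Q,J}
V -> fault, evict F, frames {B,L,Q,J,V}
B -> hit
Hits: 6.

6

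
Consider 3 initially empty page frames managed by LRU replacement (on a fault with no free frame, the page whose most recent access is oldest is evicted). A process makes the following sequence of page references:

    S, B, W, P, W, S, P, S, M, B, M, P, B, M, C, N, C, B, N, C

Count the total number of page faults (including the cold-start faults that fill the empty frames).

S → miss, frames [S]
B → miss, frames [S, B]
W → miss, frames [S, B, W]
P → miss, evict S, frames [B, W, P]
W → hit
S → miss, evict B, frames [P, W, S]
P → hit
S → hit
M → miss, evict W, frames [P, S, M]
B → miss, evict P, frames [S, M, B]
M → hit
P → miss, evict S, frames [B, M, P]
B → hit
M → hit
C → miss, evict P, frames [B, M, C]
N → miss, evict B, frames [M, C, N]
C → hit
B → miss, evict M, frames [N, C, B]
N → hit
C → hit
Page faults: 11.

11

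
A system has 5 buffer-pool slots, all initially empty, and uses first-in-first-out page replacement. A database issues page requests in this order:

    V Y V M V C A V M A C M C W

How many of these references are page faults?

V: fault, frames (V)
Y: fault, frames (V Y)
V: hit
M: fault, frames (V Y M)
V: hit
C: fault, frames (V Y M C)
A: fault, frames (V Y M C A)
V: hit
M: hit
A: hit
C: hit
M: hit
C: hit
W: fault, evict V, frames (Y M C A W)
Page faults: 6.

6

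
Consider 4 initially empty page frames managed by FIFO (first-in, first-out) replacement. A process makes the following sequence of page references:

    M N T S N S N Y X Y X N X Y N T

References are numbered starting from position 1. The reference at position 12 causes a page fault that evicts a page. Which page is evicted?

pos 1: M → miss, frames (M)
pos 2: N → miss, frames (M N)
pos 3: T → miss, frames (M N T)
pos 4: S → miss, frames (M N T S)
pos 5: N → hit
pos 6: S → hit
pos 7: N → hit
pos 8: Y → miss, evict M, frames (N T S Y)
pos 9: X → miss, evict N, frames (T S Y X)
pos 10: Y → hit
pos 11: X → hit
pos 12: N → miss, evict T, frames (S Y X N)
At position 12, page T is evicted.

T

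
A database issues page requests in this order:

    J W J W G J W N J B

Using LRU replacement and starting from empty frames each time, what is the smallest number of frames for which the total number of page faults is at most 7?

f=1: 10 faults
f=2: 8 faults
f=3: 5 faults
f=4: 5 faults
f=5: 5 faults
Smallest f with faults ≤ 7 is 3.

3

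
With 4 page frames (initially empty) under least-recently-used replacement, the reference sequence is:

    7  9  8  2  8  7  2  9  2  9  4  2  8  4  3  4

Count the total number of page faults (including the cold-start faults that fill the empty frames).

7

7 -> miss, frames {7}
9 -> miss, frames {7,9}
8 -> miss, frames {7,9,8}
2 -> miss, frames {7,9,8,2}
8 -> hit
7 -> hit
2 -> hit
9 -> hit
2 -> hit
9 -> hit
4 -> miss, evict 8, frames {7,2,9,4}
2 -> hit
8 -> miss, evict 7, frames {9,4,2,8}
4 -> hit
3 -> miss, evict 9, frames {2,8,4,3}
4 -> hit
Page faults: 7.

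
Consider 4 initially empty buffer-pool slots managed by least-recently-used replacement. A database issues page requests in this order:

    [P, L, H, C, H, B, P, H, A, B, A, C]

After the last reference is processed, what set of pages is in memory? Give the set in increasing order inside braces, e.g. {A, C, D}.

P → miss, frames [P]
L → miss, frames [P, L]
H → miss, frames [P, L, H]
C → miss, frames [P, L, H, C]
H → hit
B → miss, evict P, frames [L, C, H, B]
P → miss, evict L, frames [C, H, B, P]
H → hit
A → miss, evict C, frames [B, P, H, A]
B → hit
A → hit
C → miss, evict P, frames [H, B, A, C]

{A, B, C, H}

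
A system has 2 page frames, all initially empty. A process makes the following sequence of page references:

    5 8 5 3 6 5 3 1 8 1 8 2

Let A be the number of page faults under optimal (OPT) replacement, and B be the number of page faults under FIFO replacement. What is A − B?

-1

Under OPT: F F . F F . F F F . . F → 8 faults.
Under FIFO: F F . F F F F F F . . F → 9 faults.
A − B = 8 − 9 = -1.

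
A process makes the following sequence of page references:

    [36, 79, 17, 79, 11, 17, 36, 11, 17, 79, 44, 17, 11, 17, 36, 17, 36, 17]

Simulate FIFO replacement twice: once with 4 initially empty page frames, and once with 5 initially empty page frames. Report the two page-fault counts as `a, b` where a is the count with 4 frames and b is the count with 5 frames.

4 frames: F F F . F . . . . . F . . . F . . . → 6 faults.
5 frames: F F F . F . . . . . F . . . . . . . → 5 faults.
5 < 6: adding a frame reduced faults, as is typical.

6, 5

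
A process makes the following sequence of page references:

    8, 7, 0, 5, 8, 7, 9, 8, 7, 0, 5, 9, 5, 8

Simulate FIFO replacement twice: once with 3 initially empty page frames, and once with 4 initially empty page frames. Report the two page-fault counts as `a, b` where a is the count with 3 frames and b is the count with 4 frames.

10, 11

3 frames: F F F F F F F . . F F . . F → 10 faults.
4 frames: F F F F . . F F F F F F . F → 11 faults.
11 > 10: adding a frame increased faults — Belady's anomaly.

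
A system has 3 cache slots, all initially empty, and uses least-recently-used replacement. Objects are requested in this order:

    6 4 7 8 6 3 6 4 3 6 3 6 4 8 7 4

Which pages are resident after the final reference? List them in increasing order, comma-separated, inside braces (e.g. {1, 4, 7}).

6: fault, frames [6]
4: fault, frames [6, 4]
7: fault, frames [6, 4, 7]
8: fault, evict 6, frames [4, 7, 8]
6: fault, evict 4, frames [7, 8, 6]
3: fault, evict 7, frames [8, 6, 3]
6: hit
4: fault, evict 8, frames [3, 6, 4]
3: hit
6: hit
3: hit
6: hit
4: hit
8: fault, evict 3, frames [6, 4, 8]
7: fault, evict 6, frames [4, 8, 7]
4: hit

{4, 7, 8}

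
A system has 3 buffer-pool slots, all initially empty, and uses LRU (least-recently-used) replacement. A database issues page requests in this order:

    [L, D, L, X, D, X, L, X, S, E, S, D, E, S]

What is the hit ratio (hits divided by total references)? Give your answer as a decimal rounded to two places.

L: fault, frames [L]
D: fault, frames [L, D]
L: hit
X: fault, frames [D, L, X]
D: hit
X: hit
L: hit
X: hit
S: fault, evict D, frames [L, X, S]
E: fault, evict L, frames [X, S, E]
S: hit
D: fault, evict X, frames [E, S, D]
E: hit
S: hit
Hits: 8 of 14 references → 8/14 = 0.5714.

0.57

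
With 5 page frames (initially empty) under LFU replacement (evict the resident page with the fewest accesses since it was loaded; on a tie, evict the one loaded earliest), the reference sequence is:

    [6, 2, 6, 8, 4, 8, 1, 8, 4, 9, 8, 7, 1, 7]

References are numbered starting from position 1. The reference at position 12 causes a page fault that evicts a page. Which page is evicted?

1

pos 1: 6 → miss, frames [6]
pos 2: 2 → miss, frames [6, 2]
pos 3: 6 → hit
pos 4: 8 → miss, frames [6, 2, 8]
pos 5: 4 → miss, frames [6, 2, 8, 4]
pos 6: 8 → hit
pos 7: 1 → miss, frames [6, 2, 8, 4, 1]
pos 8: 8 → hit
pos 9: 4 → hit
pos 10: 9 → miss, evict 2, frames [6, 8, 4, 1, 9]
pos 11: 8 → hit
pos 12: 7 → miss, evict 1, frames [6, 8, 4, 9, 7]
At position 12, page 1 is evicted.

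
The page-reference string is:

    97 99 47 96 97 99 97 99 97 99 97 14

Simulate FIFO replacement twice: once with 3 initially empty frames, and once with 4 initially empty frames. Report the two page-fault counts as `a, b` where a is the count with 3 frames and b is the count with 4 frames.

3 frames: F F F F F F . . . . . F → 7 faults.
4 frames: F F F F . . . . . . . F → 5 faults.
5 < 7: adding a frame reduced faults, as is typical.

7, 5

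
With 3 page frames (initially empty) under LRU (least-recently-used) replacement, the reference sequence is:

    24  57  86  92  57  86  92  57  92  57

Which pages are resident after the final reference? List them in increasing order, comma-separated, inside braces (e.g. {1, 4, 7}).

{57, 86, 92}

24: miss, frames (24)
57: miss, frames (24 57)
86: miss, frames (24 57 86)
92: miss, evict 24, frames (57 86 92)
57: hit
86: hit
92: hit
57: hit
92: hit
57: hit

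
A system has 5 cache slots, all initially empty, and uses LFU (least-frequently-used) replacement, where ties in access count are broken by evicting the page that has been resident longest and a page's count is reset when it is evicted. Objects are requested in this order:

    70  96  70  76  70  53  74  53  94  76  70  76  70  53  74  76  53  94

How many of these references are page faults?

70: miss, frames [70]
96: miss, frames [70, 96]
70: hit
76: miss, frames [70, 96, 76]
70: hit
53: miss, frames [70, 96, 76, 53]
74: miss, frames [70, 96, 76, 53, 74]
53: hit
94: miss, evict 96, frames [70, 76, 53, 74, 94]
76: hit
70: hit
76: hit
70: hit
53: hit
74: hit
76: hit
53: hit
94: hit
Page faults: 6.

6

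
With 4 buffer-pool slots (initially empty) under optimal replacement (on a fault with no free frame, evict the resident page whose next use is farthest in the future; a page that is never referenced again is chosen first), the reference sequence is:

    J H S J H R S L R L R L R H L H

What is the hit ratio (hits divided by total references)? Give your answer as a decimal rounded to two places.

0.69

J → miss, frames {J}
H → miss, frames {J,H}
S → miss, frames {J,H,S}
J → hit
H → hit
R → miss, frames {J,H,S,R}
S → hit
L → miss, evict S, frames {J,H,R,L}
R → hit
L → hit
R → hit
L → hit
R → hit
H → hit
L → hit
H → hit
Hits: 11 of 16 references → 11/16 = 0.6875.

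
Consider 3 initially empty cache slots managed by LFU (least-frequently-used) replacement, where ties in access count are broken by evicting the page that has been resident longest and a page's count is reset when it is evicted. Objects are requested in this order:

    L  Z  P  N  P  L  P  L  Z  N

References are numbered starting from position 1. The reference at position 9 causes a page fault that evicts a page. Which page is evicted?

N

pos 1: L -> fault, frames (L)
pos 2: Z -> fault, frames (L Z)
pos 3: P -> fault, frames (L Z P)
pos 4: N -> fault, evict L, frames (Z P N)
pos 5: P -> hit
pos 6: L -> fault, evict Z, frames (P N L)
pos 7: P -> hit
pos 8: L -> hit
pos 9: Z -> fault, evict N, frames (P L Z)
At position 9, page N is evicted.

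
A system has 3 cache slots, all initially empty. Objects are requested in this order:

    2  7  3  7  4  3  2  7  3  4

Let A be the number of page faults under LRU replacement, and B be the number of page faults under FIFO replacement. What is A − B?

-1

Under LRU: F F F . F . F F . F → 7 faults.
Under FIFO: F F F . F . F F F F → 8 faults.
A − B = 7 − 8 = -1.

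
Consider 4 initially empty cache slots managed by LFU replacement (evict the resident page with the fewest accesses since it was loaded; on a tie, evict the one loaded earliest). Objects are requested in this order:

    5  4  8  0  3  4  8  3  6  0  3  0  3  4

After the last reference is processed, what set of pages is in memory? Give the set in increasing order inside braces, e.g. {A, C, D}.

{0, 3, 4, 8}

5 -> miss, frames (5)
4 -> miss, frames (5 4)
8 -> miss, frames (5 4 8)
0 -> miss, frames (5 4 8 0)
3 -> miss, evict 5, frames (4 8 0 3)
4 -> hit
8 -> hit
3 -> hit
6 -> miss, evict 0, frames (4 8 3 6)
0 -> miss, evict 6, frames (4 8 3 0)
3 -> hit
0 -> hit
3 -> hit
4 -> hit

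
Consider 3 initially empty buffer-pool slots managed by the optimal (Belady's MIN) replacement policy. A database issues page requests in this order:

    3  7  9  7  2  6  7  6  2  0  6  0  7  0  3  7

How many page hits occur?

9

3: fault, frames {3}
7: fault, frames {3,7}
9: fault, frames {3,7,9}
7: hit
2: fault, evict 9, frames {3,7,2}
6: fault, evict 3, frames {7,2,6}
7: hit
6: hit
2: hit
0: fault, evict 2, frames {7,6,0}
6: hit
0: hit
7: hit
0: hit
3: fault, evict 0, frames {7,6,3}
7: hit
Hits: 9.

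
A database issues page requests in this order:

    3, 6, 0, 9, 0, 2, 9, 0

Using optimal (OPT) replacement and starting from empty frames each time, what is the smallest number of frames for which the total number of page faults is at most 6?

f=1: 8 faults
f=2: 6 faults
f=3: 5 faults
f=4: 5 faults
f=5: 5 faults
Smallest f with faults ≤ 6 is 2.

2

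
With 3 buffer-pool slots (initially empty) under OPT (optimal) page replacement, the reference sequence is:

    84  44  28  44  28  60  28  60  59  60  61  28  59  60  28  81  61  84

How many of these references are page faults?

9

84 -> fault, frames {84}
44 -> fault, frames {84,44}
28 -> fault, frames {84,44,28}
44 -> hit
28 -> hit
60 -> fault, evict 44, frames {84,28,60}
28 -> hit
60 -> hit
59 -> fault, evict 84, frames {28,60,59}
60 -> hit
61 -> fault, evict 60, frames {28,59,61}
28 -> hit
59 -> hit
60 -> fault, evict 59, frames {28,61,60}
28 -> hit
81 -> fault, evict 60, frames {28,61,81}
61 -> hit
84 -> fault, evict 81, frames {28,61,84}
Page faults: 9.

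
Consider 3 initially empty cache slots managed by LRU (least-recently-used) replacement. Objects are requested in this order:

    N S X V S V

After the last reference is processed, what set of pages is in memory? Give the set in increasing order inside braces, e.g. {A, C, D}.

{S, V, X}

N: miss, frames [N]
S: miss, frames [N, S]
X: miss, frames [N, S, X]
V: miss, evict N, frames [S, X, V]
S: hit
V: hit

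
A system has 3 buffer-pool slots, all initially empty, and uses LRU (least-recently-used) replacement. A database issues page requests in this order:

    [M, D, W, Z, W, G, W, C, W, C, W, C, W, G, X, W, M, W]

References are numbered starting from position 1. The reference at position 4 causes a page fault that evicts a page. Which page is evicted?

M

pos 1: M → miss, frames {M}
pos 2: D → miss, frames {M,D}
pos 3: W → miss, frames {M,D,W}
pos 4: Z → miss, evict M, frames {D,W,Z}
At position 4, page M is evicted.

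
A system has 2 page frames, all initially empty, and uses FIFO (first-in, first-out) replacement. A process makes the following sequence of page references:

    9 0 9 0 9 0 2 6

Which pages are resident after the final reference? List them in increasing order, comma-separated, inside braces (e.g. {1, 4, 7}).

9: fault, frames (9)
0: fault, frames (9 0)
9: hit
0: hit
9: hit
0: hit
2: fault, evict 9, frames (0 2)
6: fault, evict 0, frames (2 6)

{2, 6}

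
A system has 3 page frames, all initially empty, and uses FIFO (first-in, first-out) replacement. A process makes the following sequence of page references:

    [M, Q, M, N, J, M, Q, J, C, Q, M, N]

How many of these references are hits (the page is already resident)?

M -> fault, frames [M]
Q -> fault, frames [M, Q]
M -> hit
N -> fault, frames [M, Q, N]
J -> fault, evict M, frames [Q, N, J]
M -> fault, evict Q, frames [N, J, M]
Q -> fault, evict N, frames [J, M, Q]
J -> hit
C -> fault, evict J, frames [M, Q, C]
Q -> hit
M -> hit
N -> fault, evict M, frames [Q, C, N]
Hits: 4.

4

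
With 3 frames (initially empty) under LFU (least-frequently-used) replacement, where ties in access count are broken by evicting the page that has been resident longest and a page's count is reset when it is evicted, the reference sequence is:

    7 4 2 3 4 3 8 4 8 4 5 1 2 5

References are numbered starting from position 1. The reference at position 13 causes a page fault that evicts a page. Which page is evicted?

1

pos 1: 7 → miss, frames {7}
pos 2: 4 → miss, frames {7,4}
pos 3: 2 → miss, frames {7,4,2}
pos 4: 3 → miss, evict 7, frames {4,2,3}
pos 5: 4 → hit
pos 6: 3 → hit
pos 7: 8 → miss, evict 2, frames {4,3,8}
pos 8: 4 → hit
pos 9: 8 → hit
pos 10: 4 → hit
pos 11: 5 → miss, evict 3, frames {4,8,5}
pos 12: 1 → miss, evict 5, frames {4,8,1}
pos 13: 2 → miss, evict 1, frames {4,8,2}
At position 13, page 1 is evicted.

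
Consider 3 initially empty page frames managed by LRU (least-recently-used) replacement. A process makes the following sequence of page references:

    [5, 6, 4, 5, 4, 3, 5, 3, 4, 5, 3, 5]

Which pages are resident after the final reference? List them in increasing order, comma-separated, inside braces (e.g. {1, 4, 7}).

{3, 4, 5}

5 -> fault, frames [5]
6 -> fault, frames [5, 6]
4 -> fault, frames [5, 6, 4]
5 -> hit
4 -> hit
3 -> fault, evict 6, frames [5, 4, 3]
5 -> hit
3 -> hit
4 -> hit
5 -> hit
3 -> hit
5 -> hit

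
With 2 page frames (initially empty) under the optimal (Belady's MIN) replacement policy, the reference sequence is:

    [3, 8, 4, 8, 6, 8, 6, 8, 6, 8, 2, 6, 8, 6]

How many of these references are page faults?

6

3 -> fault, frames {3}
8 -> fault, frames {3,8}
4 -> fault, evict 3, frames {8,4}
8 -> hit
6 -> fault, evict 4, frames {8,6}
8 -> hit
6 -> hit
8 -> hit
6 -> hit
8 -> hit
2 -> fault, evict 8, frames {6,2}
6 -> hit
8 -> fault, evict 2, frames {6,8}
6 -> hit
Page faults: 6.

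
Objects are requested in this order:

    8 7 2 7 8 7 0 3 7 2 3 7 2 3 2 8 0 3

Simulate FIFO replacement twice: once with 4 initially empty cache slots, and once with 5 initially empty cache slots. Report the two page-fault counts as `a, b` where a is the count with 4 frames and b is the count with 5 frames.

6, 5

4 frames: F F F . . . F F . . . . . . . F . . → 6 faults.
5 frames: F F F . . . F F . . . . . . . . . . → 5 faults.
5 < 6: adding a frame reduced faults, as is typical.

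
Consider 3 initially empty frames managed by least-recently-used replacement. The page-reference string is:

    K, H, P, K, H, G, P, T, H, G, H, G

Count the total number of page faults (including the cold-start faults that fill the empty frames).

K: fault, frames {K}
H: fault, frames {K,H}
P: fault, frames {K,H,P}
K: hit
H: hit
G: fault, evict P, frames {K,H,G}
P: fault, evict K, frames {H,G,P}
T: fault, evict H, frames {G,P,T}
H: fault, evict G, frames {P,T,H}
G: fault, evict P, frames {T,H,G}
H: hit
G: hit
Page faults: 8.

8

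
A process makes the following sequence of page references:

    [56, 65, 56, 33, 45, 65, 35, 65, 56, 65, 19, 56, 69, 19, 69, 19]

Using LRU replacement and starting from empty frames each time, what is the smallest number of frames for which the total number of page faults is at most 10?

3

f=1: 16 faults
f=2: 11 faults
f=3: 9 faults
f=4: 8 faults
f=5: 7 faults
f=6: 7 faults
f=7: 7 faults
Smallest f with faults ≤ 10 is 3.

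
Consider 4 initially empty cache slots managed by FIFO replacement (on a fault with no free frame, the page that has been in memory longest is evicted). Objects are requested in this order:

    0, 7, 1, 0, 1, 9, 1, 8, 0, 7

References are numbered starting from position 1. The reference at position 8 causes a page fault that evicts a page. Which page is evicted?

pos 1: 0 → fault, frames [0]
pos 2: 7 → fault, frames [0, 7]
pos 3: 1 → fault, frames [0, 7, 1]
pos 4: 0 → hit
pos 5: 1 → hit
pos 6: 9 → fault, frames [0, 7, 1, 9]
pos 7: 1 → hit
pos 8: 8 → fault, evict 0, frames [7, 1, 9, 8]
At position 8, page 0 is evicted.

0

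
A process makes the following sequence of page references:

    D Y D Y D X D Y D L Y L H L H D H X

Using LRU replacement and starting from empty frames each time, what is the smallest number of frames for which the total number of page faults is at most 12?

2

f=1: 18 faults
f=2: 9 faults
f=3: 7 faults
f=4: 6 faults
f=5: 5 faults
Smallest f with faults ≤ 12 is 2.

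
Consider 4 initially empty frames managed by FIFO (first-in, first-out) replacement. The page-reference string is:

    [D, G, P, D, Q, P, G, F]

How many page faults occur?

D -> fault, frames [D]
G -> fault, frames [D, G]
P -> fault, frames [D, G, P]
D -> hit
Q -> fault, frames [D, G, P, Q]
P -> hit
G -> hit
F -> fault, evict D, frames [G, P, Q, F]
Page faults: 5.

5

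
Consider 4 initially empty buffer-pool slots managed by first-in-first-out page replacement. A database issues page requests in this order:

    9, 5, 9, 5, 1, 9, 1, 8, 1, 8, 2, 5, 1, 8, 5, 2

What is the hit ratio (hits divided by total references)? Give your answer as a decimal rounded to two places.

9: miss, frames {9}
5: miss, frames {9,5}
9: hit
5: hit
1: miss, frames {9,5,1}
9: hit
1: hit
8: miss, frames {9,5,1,8}
1: hit
8: hit
2: miss, evict 9, frames {5,1,8,2}
5: hit
1: hit
8: hit
5: hit
2: hit
Hits: 11 of 16 references → 11/16 = 0.6875.

0.69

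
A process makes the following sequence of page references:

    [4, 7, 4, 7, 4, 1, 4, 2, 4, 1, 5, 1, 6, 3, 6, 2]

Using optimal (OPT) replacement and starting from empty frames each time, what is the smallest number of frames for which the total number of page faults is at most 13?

2

f=1: 16 faults
f=2: 9 faults
f=3: 7 faults
f=4: 7 faults
f=5: 7 faults
f=6: 7 faults
f=7: 7 faults
Smallest f with faults ≤ 13 is 2.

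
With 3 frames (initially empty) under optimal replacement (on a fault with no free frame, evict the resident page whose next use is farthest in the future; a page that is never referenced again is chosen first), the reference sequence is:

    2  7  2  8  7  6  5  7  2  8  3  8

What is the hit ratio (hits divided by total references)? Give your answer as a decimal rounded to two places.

2 -> miss, frames {2}
7 -> miss, frames {2,7}
2 -> hit
8 -> miss, frames {2,7,8}
7 -> hit
6 -> miss, evict 8, frames {2,7,6}
5 -> miss, evict 6, frames {2,7,5}
7 -> hit
2 -> hit
8 -> miss, evict 5, frames {2,7,8}
3 -> miss, evict 7, frames {2,8,3}
8 -> hit
Hits: 5 of 12 references → 5/12 = 0.4167.

0.42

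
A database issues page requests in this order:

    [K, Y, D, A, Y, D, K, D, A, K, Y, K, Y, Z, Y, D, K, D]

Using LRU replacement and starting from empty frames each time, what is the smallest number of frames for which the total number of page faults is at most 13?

2

f=1: 18 faults
f=2: 13 faults
f=3: 10 faults
f=4: 6 faults
f=5: 5 faults
Smallest f with faults ≤ 13 is 2.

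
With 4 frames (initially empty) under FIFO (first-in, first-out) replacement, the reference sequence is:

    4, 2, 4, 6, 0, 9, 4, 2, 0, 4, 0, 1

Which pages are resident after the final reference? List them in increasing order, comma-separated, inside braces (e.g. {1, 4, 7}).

4: miss, frames [4]
2: miss, frames [4, 2]
4: hit
6: miss, frames [4, 2, 6]
0: miss, frames [4, 2, 6, 0]
9: miss, evict 4, frames [2, 6, 0, 9]
4: miss, evict 2, frames [6, 0, 9, 4]
2: miss, evict 6, frames [0, 9, 4, 2]
0: hit
4: hit
0: hit
1: miss, evict 0, frames [9, 4, 2, 1]

{1, 2, 4, 9}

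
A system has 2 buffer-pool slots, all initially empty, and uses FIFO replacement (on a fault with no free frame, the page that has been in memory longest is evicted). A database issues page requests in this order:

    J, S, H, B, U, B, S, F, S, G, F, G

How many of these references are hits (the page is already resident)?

J -> fault, frames (J)
S -> fault, frames (J S)
H -> fault, evict J, frames (S H)
B -> fault, evict S, frames (H B)
U -> fault, evict H, frames (B U)
B -> hit
S -> fault, evict B, frames (U S)
F -> fault, evict U, frames (S F)
S -> hit
G -> fault, evict S, frames (F G)
F -> hit
G -> hit
Hits: 4.

4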